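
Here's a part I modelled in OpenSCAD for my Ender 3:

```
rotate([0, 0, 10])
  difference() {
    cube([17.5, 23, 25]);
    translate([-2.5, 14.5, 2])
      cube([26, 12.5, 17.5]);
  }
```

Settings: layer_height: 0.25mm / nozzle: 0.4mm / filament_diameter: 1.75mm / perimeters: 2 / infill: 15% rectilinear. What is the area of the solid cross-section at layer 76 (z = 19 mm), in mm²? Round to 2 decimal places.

At z = 19 mm: the 17.5×23 cube contributes its full rectangle (area 402.50 mm²); the 26×12.5 cube at (-2.5, 14.5) contributes its full rectangle (area 325.00 mm²); Taking the first minus the rest: starting from the 17.5×23 cube (402.50 mm²), the 26×12.5 cube at (-2.5, 14.5) partially overlaps it — only the 148.75 mm² overlap (of its 325.00 mm²) is removed, clipping the outline — area = 253.75 mm²; (whole slice rotated 10° about Z — lengths, areas and connectivity unchanged). Overall, the cross-section is a single solid region. Net area = 253.75 mm².

253.75 mm²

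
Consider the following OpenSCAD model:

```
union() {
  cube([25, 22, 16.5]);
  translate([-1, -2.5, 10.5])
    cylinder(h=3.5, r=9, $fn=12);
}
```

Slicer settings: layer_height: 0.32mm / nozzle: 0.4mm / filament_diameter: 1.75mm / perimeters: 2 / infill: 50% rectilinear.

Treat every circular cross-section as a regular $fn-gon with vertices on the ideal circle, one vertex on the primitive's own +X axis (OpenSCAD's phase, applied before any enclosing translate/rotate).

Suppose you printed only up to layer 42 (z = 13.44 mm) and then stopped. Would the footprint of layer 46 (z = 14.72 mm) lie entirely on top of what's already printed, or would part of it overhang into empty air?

Compare the two slices. At z = 13.44: the cube is present — its section is the full 25×22 rectangle (area 550.00 mm²); the r=9 cylinder at (-1, -2.5) gives a regular 12-gon of circumradius 9 (constant along its height) (area = (12/2)·9.000²·sin(360°/12) = 243.00 mm²); Combining (union): the regions partially overlap — summed areas 793.00 mm² minus the doubly-counted overlap 32.72 mm² gives 760.28 mm² — area = 760.28 mm². At z = 14.72: the 25×22 cube contributes its full rectangle (area 550.00 mm²); the cylinder at (-1, -2.5) is absent (z outside [10.5, 14]); Combining (union): only the 25×22 cube is present, so the union is just that shape — area = 550.00 mm². Checking containment: the cross-section at z = 14.72 is a subset of the cross-section at z = 13.44.

entirely on top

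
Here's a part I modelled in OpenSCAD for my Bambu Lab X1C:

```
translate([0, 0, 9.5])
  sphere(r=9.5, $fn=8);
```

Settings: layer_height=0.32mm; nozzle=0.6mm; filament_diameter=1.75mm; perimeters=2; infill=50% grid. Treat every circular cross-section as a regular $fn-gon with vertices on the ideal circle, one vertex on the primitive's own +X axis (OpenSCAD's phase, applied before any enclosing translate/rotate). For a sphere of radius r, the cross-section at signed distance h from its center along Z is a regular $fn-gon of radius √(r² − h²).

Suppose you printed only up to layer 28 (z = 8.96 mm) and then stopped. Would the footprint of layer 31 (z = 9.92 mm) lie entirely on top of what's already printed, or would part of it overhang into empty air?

Compare the two slices. At z = 8.96: the sphere: section is a regular 8-gon, circumradius = √(r²−h²) = √(9.5²−0.54²) = 9.485 (area = (8/2)·9.485²·sin(360°/8) = 254.44 mm²). At z = 9.92: the r=9.5 sphere slices to a regular 8-gon of circumradius 9.491 (√(r²−h²) with h=0.42 from center) (area = (8/2)·9.491²·sin(360°/8) = 254.77 mm²). Checking containment: the cross-section at z = 9.92 is a subset of the cross-section at z = 8.96.

entirely on top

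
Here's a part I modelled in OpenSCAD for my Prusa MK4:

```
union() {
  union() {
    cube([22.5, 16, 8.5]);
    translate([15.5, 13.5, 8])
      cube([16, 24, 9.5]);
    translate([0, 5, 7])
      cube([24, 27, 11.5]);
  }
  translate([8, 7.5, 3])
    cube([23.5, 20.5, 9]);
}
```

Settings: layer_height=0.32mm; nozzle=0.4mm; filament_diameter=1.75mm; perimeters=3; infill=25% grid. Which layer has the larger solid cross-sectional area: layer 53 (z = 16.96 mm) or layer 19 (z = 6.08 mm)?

layer 53 (z = 16.96 mm)

Layer 53 (z = 16.96): the cube does not reach this height (z outside [0, 8.5]); the cube at (15.5, 13.5) is present — its section is the full 16×24 rectangle (area 384.00 mm²); the cube at (0, 5) is present — its section is the full 24×27 rectangle (area 648.00 mm²); Taking the union: the regions partially overlap — summed areas 1032.00 mm² minus the doubly-counted overlap 157.25 mm² gives 874.75 mm² — area = 874.75 mm²; the cube at (8, 7.5) is absent (z outside [3, 12]); Merging all regions: only that combined region is present, so the union is just that shape — area = 874.75 mm². So its area = 874.75 mm². Layer 19 (z = 6.08): the 22.5×16 cube contributes its full rectangle (area 360.00 mm²); the cube at (15.5, 13.5) does not reach this height (z outside [8, 17.5]); the cube at (0, 5) is absent (z outside [7, 18.5]); Combining (union): only the 22.5×16 cube is present, so the union is just that shape — area = 360.00 mm²; the cube at (8, 7.5) (footprint 23.5×20.5) is included at this height (area 481.75 mm²); Taking the union: the regions partially overlap — summed areas 841.75 mm² minus the doubly-counted overlap 123.25 mm² gives 718.50 mm² — area = 718.50 mm². So its area = 718.50 mm². Layer 53 is larger (874.75 vs 718.50 mm²).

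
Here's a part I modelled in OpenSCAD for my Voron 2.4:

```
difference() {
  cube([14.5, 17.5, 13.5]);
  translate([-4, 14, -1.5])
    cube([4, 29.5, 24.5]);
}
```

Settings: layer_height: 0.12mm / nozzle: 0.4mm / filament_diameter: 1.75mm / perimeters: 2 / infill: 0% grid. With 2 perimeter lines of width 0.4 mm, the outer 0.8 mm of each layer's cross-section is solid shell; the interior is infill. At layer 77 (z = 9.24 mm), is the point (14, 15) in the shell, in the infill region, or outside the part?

shell

At z = 9.24 mm: the cube (footprint 14.5×17.5) is included at this height; the cube at (-4, 14) (footprint 4×29.5) is included at this height; After the difference (first − rest): starting from the 14.5×17.5 cube, the 4×29.5 cube at (-4, 14) misses the remaining region (no effect) — 1 connected region. Overall, the cross-section is a single solid region. The nearest boundary edge runs (14.50, 17.50)→(14.50, 0.00); distance from the point to it = 0.50 mm. The point is inside the cross-section, 0.50 mm from the nearest boundary — within the 0.8 mm shell band (2 × 0.4).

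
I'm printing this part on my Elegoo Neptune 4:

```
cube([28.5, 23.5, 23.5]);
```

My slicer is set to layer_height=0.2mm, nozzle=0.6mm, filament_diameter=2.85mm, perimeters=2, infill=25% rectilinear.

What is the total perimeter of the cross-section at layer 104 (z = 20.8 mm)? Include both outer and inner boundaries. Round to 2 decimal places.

104.00 mm

At z = 20.8 mm: the cube (footprint 28.5×23.5) is included at this height (perimeter 104.00 mm). Overall, the cross-section is a single solid region. Total boundary length (outer) = 104.00 mm.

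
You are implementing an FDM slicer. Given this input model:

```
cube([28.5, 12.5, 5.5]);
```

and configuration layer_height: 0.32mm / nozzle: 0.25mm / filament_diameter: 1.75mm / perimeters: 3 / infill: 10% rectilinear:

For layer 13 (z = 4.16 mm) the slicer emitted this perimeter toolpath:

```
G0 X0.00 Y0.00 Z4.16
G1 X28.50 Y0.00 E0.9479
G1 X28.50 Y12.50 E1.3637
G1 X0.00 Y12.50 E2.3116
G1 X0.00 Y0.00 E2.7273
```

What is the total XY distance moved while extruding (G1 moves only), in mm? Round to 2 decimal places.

Sum the Euclidean lengths of each G1 segment: total = 82.00 mm.

82.00 mm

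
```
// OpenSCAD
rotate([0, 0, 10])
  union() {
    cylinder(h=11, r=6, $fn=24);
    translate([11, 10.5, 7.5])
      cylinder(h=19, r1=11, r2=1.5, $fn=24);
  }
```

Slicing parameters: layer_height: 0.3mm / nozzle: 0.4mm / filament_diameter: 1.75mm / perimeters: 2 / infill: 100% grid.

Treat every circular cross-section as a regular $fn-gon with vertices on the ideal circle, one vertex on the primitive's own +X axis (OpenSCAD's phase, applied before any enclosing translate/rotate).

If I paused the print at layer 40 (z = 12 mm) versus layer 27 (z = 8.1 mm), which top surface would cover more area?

Layer 40 (z = 12): the cylinder does not reach this height (z outside [0, 11]); the cone at (11, 10.5) contributes a regular 24-gon of circumradius 8.750 (interpolated between r1=11 and r2=1.5 at t=0.237) (area = (24/2)·8.750²·sin(360°/24) = 237.79 mm²); Merging all regions: only the cone at (11, 10.5) is present, so the union is just that shape — area = 237.79 mm²; (rotated 10° about Z; rotation is an isometry so areas/perimeters/island counts are preserved). So its area = 237.79 mm². Layer 27 (z = 8.1): the r=6 cylinder contributes a regular 24-gon of circumradius 6 (area = (24/2)·6.000²·sin(360°/24) = 111.81 mm²); the cone at (11, 10.5): at t=0.032 of its height the radius interpolates to r₁+(r₂−r₁)t = 10.700, giving a regular 24-gon of that circumradius (area = (24/2)·10.700²·sin(360°/24) = 355.59 mm²); Combining (union): the regions partially overlap — summed areas 467.40 mm² minus the doubly-counted overlap 6.02 mm² gives 461.38 mm² — area = 461.38 mm²; (rotated 10° about Z; rotation is an isometry so areas/perimeters/island counts are preserved). So its area = 461.38 mm². Layer 27 is larger (461.38 vs 237.79 mm²).

layer 27 (z = 8.1 mm)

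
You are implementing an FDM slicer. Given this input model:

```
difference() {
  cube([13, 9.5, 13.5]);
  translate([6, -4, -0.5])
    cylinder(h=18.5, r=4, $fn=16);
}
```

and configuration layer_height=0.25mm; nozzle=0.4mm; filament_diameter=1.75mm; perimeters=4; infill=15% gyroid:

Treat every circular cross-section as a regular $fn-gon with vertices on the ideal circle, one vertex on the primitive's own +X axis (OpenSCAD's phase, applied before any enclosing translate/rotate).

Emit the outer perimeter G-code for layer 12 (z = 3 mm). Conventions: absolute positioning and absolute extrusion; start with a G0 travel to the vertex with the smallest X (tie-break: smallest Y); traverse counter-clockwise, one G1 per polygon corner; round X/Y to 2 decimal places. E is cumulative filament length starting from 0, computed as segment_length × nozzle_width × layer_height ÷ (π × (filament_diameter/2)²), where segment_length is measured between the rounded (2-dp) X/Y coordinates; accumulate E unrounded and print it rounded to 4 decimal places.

At z = 3 mm: the 13×9.5 cube contributes its full rectangle; the r=4 cylinder at (6, -4) gives a regular 16-gon of circumradius 4 (constant along its height); Taking the first minus the rest: starting from the 13×9.5 cube, the r=4 cylinder at (6, -4) misses the remaining region (no effect) — 1 connected region. The outline is a single polygon with 4 vertices. Extrusion per mm of travel: 0.4 × 0.25 / (π × 0.875²) = 0.041575. Accumulating E over each segment gives final E = 1.8709.

G0 X0.00 Y0.00 Z3.00
G1 X13.00 Y0.00 E0.5405
G1 X13.00 Y9.50 E0.9354
G1 X0.00 Y9.50 E1.4759
G1 X0.00 Y0.00 E1.8709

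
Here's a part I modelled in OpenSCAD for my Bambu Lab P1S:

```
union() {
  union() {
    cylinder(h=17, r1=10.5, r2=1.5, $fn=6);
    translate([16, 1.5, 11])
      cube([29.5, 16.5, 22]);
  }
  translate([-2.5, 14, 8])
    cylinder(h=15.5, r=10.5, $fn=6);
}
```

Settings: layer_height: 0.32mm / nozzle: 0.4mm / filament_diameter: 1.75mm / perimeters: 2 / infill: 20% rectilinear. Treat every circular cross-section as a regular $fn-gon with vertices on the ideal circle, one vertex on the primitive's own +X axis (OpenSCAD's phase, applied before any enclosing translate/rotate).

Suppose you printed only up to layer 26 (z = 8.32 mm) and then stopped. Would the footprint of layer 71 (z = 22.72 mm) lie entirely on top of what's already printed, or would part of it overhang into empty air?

Compare the two slices. At z = 8.32: the cone contributes a regular 6-gon of circumradius 6.095 (interpolated between r1=10.5 and r2=1.5 at t=0.489) (area = (6/2)·6.095²·sin(360°/6) = 96.53 mm²); the cube at (16, 1.5) is not intersected at this z (z outside [11, 33]); Combining (union): only the cone is present, so the union is just that shape — area = 96.53 mm²; the cylinder at (-2.5, 14): section is a regular 6-gon, circumradius r=10.5 (area = (6/2)·10.500²·sin(360°/6) = 286.44 mm²); Combining (union): the regions partially overlap — summed areas 382.96 mm² minus the doubly-counted overlap 2.24 mm² gives 380.73 mm² — area = 380.73 mm². At z = 22.72: the cone is not intersected at this z (z outside [0, 17]); the cube at (16, 1.5) (footprint 29.5×16.5) is included at this height (area 486.75 mm²); Merging all regions: only the 29.5×16.5 cube at (16, 1.5) is present, so the union is just that shape — area = 486.75 mm²; the cylinder at (-2.5, 14): section is a regular 6-gon, circumradius r=10.5 (area = (6/2)·10.500²·sin(360°/6) = 286.44 mm²); Combining (union): the 2 present regions are separate (no shared area or edge), so areas and boundary lengths simply add and each stays a separate island — area = 773.19 mm². Checking containment: at z = 22.72 the cross-section extends beyond the z = 8.32 cross-section by about 486.75 mm².

part overhangs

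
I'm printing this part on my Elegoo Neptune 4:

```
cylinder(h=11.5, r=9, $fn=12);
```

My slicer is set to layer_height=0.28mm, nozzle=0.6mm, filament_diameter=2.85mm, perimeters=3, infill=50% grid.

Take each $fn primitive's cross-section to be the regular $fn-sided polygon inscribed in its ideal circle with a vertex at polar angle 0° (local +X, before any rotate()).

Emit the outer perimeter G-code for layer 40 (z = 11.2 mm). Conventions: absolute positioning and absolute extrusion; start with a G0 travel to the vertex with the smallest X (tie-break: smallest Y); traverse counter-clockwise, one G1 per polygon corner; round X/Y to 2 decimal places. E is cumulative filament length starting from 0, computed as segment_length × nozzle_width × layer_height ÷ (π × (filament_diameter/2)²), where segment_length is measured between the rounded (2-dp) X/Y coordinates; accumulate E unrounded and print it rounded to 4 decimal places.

G0 X-9.00 Y0.00 Z11.20
G1 X-7.79 Y-4.50 E0.1227
G1 X-4.50 Y-7.79 E0.2452
G1 X0.00 Y-9.00 E0.3680
G1 X4.50 Y-7.79 E0.4907
G1 X7.79 Y-4.50 E0.6132
G1 X9.00 Y0.00 E0.7359
G1 X7.79 Y4.50 E0.8586
G1 X4.50 Y7.79 E0.9812
G1 X0.00 Y9.00 E1.1039
G1 X-4.50 Y7.79 E1.2266
G1 X-7.79 Y4.50 E1.3491
G1 X-9.00 Y0.00 E1.4718

At z = 11.2 mm: the r=9 cylinder gives a regular 12-gon of circumradius 9 (constant along its height). The outline is a single polygon with 12 vertices. Extrusion per mm of travel: 0.6 × 0.28 / (π × 1.425²) = 0.026335. Accumulating E over each segment gives final E = 1.4718.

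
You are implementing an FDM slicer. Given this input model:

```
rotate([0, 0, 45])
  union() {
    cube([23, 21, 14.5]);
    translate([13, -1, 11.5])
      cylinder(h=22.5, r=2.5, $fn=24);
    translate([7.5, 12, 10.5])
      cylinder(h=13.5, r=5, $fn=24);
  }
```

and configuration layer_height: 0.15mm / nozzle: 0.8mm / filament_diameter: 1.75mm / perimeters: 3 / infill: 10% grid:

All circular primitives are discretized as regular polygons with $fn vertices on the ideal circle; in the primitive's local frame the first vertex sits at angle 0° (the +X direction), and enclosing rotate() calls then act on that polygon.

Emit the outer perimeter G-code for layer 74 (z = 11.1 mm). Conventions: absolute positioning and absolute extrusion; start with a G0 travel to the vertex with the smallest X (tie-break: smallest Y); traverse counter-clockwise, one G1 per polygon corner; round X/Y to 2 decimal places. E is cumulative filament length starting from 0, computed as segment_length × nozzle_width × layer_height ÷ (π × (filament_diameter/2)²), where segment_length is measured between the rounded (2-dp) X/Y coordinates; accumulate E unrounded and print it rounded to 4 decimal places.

G0 X-14.85 Y14.85 Z11.10
G1 X0.00 Y0.00 E1.0477
G1 X16.26 Y16.26 E2.1950
G1 X1.41 Y31.11 E3.2427
G1 X-14.85 Y14.85 E4.3900

At z = 11.1 mm: the cube is present — its section is the full 23×21 rectangle; the cylinder at (13, -1) is absent (z outside [11.5, 34]); the r=5 cylinder at (7.5, 12) contributes a regular 24-gon of circumradius 5; Combining (union): the r=5 cylinder at (7.5, 12) lies entirely inside the 23×21 cube, so the union is just the 23×21 cube — 1 connected region; (rotated 45° about Z; rotation is an isometry so areas/perimeters/island counts are preserved). The outline is a single polygon with 4 vertices. Extrusion per mm of travel: 0.8 × 0.15 / (π × 0.875²) = 0.049890. Accumulating E over each segment gives final E = 4.3900.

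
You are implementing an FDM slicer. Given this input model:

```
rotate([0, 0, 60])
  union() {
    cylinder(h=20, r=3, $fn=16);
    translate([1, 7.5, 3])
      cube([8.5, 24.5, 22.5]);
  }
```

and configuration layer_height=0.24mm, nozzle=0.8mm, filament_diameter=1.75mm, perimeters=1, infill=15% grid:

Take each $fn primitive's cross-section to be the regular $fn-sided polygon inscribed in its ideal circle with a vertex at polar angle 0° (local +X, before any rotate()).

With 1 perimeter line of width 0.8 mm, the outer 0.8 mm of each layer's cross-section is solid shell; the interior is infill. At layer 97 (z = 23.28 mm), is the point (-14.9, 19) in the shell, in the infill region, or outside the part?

At z = 23.28 mm: the cylinder does not reach this height (z outside [0, 20]); the cube at (1, 7.5) is present — its section is the full 8.5×24.5 rectangle; Merging all regions: only the 8.5×24.5 cube at (1, 7.5) is present, so the union is just that shape — 1 connected region; (rotated 60° about Z; rotation is an isometry so areas/perimeters/island counts are preserved). Overall, the cross-section is a single solid region. Undo the 60° rotation: the query point maps to (9.004, 22.404) in the un-rotated model frame. The nearest boundary edge runs (9.50, 7.50)→(9.50, 32.00); distance from the point to it = 0.50 mm. The point is inside the cross-section, 0.50 mm from the nearest boundary — within the 0.8 mm shell band (1 × 0.8).

shell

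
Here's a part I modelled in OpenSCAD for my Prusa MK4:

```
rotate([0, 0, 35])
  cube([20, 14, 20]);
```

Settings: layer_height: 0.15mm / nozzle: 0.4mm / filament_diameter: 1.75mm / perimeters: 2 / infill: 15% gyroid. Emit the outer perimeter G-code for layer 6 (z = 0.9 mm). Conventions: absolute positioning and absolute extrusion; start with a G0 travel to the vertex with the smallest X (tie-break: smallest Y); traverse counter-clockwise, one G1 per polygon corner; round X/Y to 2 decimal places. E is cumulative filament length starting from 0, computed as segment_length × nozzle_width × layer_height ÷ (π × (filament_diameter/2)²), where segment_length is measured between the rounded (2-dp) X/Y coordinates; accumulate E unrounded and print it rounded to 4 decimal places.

G0 X-8.03 Y11.47 Z0.90
G1 X0.00 Y0.00 E0.3493
G1 X16.38 Y11.47 E0.8481
G1 X8.35 Y22.94 E1.1974
G1 X-8.03 Y11.47 E1.6962

At z = 0.9 mm: the cube (footprint 20×14) is included at this height; (rotated 35° about Z; rotation is an isometry so areas/perimeters/island counts are preserved). The outline is a single polygon with 4 vertices. Extrusion per mm of travel: 0.4 × 0.15 / (π × 0.875²) = 0.024945. Accumulating E over each segment gives final E = 1.6962.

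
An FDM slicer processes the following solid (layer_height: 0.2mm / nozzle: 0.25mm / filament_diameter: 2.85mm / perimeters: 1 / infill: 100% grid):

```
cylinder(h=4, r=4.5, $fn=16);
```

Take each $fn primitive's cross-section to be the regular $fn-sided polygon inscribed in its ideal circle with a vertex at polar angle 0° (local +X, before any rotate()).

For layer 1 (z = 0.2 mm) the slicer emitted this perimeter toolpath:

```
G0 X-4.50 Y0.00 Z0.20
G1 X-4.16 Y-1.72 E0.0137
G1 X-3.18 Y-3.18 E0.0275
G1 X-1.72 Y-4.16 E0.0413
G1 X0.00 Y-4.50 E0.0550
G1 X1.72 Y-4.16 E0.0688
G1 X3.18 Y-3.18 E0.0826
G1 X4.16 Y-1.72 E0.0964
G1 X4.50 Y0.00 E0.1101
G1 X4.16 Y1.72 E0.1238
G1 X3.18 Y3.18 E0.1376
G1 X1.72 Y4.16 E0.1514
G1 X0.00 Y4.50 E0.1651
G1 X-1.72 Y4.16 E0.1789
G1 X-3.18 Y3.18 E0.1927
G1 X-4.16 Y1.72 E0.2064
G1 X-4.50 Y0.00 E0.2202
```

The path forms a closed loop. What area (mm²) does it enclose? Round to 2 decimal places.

Apply the shoelace formula to the sequence of (X, Y) vertices; enclosed area = 62.00 mm².

62.00 mm²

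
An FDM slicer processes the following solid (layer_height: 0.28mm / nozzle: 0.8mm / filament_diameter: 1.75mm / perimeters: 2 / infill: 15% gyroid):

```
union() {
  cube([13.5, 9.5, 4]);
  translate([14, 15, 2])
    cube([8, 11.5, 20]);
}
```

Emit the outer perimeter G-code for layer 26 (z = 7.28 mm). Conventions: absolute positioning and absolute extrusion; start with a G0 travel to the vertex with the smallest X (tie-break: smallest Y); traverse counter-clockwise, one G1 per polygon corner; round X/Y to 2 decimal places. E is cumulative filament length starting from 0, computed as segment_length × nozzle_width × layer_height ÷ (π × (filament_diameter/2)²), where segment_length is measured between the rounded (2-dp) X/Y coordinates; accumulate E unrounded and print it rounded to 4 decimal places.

At z = 7.28 mm: the cube is not intersected at this z (z outside [0, 4]); the 8×11.5 cube at (14, 15) contributes its full rectangle; Taking the union: only the 8×11.5 cube at (14, 15) is present, so the union is just that shape — 1 connected region. The outline is a single polygon with 4 vertices. Extrusion per mm of travel: 0.8 × 0.28 / (π × 0.875²) = 0.093128. Accumulating E over each segment gives final E = 3.6320.

G0 X14.00 Y15.00 Z7.28
G1 X22.00 Y15.00 E0.7450
G1 X22.00 Y26.50 E1.8160
G1 X14.00 Y26.50 E2.5610
G1 X14.00 Y15.00 E3.6320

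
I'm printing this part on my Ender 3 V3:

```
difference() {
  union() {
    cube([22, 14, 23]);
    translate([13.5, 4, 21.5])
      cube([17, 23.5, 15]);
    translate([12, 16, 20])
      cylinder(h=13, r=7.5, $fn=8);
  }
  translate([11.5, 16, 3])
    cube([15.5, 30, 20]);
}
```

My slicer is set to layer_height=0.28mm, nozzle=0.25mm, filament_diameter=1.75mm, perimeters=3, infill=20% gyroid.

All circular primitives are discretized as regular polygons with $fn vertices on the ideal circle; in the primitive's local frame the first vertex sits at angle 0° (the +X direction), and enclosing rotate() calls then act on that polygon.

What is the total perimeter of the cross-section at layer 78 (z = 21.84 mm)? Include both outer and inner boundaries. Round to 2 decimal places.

128.23 mm

At z = 21.84 mm: the cube is present — its section is the full 22×14 rectangle (perimeter 72.00 mm); the 17×23.5 cube at (13.5, 4) contributes its full rectangle (perimeter 81.00 mm); the cylinder at (12, 16): section is a regular 8-gon, circumradius r=7.5 (perimeter = 2·8·7.500·sin(180°/8) = 45.92 mm); Taking the union: the regions partially overlap (shared area 176.37 mm²), so the edge portions inside another operand are dropped and the merged outline is re-measured after clipping — boundary = 114.22 mm; the 15.5×30 cube at (11.5, 16) contributes its full rectangle (perimeter 91.00 mm); After the difference (first − rest): starting from the result so far, the 15.5×30 cube at (11.5, 16) partially overlaps it — only the 169.73 mm² overlap (of its 465.00 mm²) is removed, clipping the outline — boundary = 128.23 mm. Overall, the cross-section is a single solid region. Total boundary length (outer) = 128.23 mm.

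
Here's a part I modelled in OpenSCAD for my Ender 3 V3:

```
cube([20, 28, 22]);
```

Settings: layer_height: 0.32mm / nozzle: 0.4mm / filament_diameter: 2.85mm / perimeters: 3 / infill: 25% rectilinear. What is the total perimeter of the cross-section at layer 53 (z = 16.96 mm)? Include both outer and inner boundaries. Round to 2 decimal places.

96.00 mm

At z = 16.96 mm: the cube (footprint 20×28) is included at this height (perimeter 96.00 mm). Overall, the cross-section is a single solid region. Total boundary length (outer) = 96.00 mm.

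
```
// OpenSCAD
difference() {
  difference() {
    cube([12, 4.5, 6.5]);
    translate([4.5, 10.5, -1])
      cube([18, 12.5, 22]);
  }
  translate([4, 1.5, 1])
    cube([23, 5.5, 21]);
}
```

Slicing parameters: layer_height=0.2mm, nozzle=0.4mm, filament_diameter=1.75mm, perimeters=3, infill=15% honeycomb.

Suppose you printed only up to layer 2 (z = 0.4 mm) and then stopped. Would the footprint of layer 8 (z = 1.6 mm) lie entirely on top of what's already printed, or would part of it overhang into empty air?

entirely on top

Compare the two slices. At z = 0.4: the 12×4.5 cube contributes its full rectangle (area 54.00 mm²); the 18×12.5 cube at (4.5, 10.5) contributes its full rectangle (area 225.00 mm²); Subtracting the remaining from the first: starting from the 12×4.5 cube (54.00 mm²), the 18×12.5 cube at (4.5, 10.5) misses the remaining region (no effect) — area = 54.00 mm²; the cube at (4, 1.5) is not intersected at this z (z outside [1, 22]); Taking the first minus the rest: none of the subtracted shapes is present at this height, so that combined region is unchanged — area = 54.00 mm². At z = 1.6: the cube (footprint 12×4.5) is included at this height (area 54.00 mm²); the cube at (4.5, 10.5) (footprint 18×12.5) is included at this height (area 225.00 mm²); Subtracting the remaining from the first: starting from the 12×4.5 cube (54.00 mm²), the 18×12.5 cube at (4.5, 10.5) misses the remaining region (no effect) — area = 54.00 mm²; the cube at (4, 1.5) is present — its section is the full 23×5.5 rectangle (area 126.50 mm²); Subtracting the remaining from the first: starting from that combined region (54.00 mm²), the 23×5.5 cube at (4, 1.5) partially overlaps it — only the 24.00 mm² overlap (of its 126.50 mm²) is removed, clipping the outline — area = 30.00 mm². Checking containment: the cross-section at z = 1.6 is a subset of the cross-section at z = 0.4.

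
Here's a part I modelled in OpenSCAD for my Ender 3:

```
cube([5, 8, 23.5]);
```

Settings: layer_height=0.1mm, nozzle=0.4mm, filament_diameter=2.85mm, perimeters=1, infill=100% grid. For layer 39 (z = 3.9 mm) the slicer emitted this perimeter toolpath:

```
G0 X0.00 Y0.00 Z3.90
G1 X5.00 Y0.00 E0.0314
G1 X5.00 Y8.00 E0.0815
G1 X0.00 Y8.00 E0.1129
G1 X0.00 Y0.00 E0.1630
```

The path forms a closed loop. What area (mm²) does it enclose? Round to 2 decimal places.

40.00 mm²

Apply the shoelace formula to the sequence of (X, Y) vertices; enclosed area = 40.00 mm².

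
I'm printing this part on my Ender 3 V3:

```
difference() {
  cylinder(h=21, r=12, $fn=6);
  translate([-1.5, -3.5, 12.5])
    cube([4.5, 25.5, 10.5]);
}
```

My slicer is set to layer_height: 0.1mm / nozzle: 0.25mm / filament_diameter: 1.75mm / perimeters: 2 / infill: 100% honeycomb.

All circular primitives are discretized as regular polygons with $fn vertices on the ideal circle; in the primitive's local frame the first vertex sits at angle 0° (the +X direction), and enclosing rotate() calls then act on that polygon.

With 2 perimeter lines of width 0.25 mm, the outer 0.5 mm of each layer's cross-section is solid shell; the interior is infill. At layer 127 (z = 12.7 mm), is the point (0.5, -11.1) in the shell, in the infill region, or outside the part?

outside

At z = 12.7 mm: the r=12 cylinder contributes a regular 6-gon of circumradius 12; the cube at (-1.5, -3.5) is present — its section is the full 4.5×25.5 rectangle; Subtracting the remaining from the first: starting from the r=12 cylinder, the 4.5×25.5 cube at (-1.5, -3.5) partially overlaps it — only the 62.52 mm² overlap (of its 114.75 mm²) is removed, clipping the outline — 1 connected region. Overall, the cross-section is a single solid region. The nearest boundary edge runs (6.00, -10.39)→(-6.00, -10.39); distance from the point to it = 0.71 mm. The point is not inside any of the regions above, so it lies outside the cross-section (0.71 mm from the nearest boundary).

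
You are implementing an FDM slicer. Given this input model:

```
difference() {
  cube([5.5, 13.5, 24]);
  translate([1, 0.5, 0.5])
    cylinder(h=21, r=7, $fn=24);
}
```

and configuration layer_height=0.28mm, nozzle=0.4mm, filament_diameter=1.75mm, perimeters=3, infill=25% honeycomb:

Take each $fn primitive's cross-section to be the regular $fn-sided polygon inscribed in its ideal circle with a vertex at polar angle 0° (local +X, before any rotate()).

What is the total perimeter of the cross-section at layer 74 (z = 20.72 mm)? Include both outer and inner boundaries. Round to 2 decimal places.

25.26 mm

At z = 20.72 mm: the cube is present — its section is the full 5.5×13.5 rectangle (perimeter 38.00 mm); the cylinder at (1, 0.5): section is a regular 24-gon, circumradius r=7 (perimeter = 2·24·7.000·sin(180°/24) = 43.86 mm); Subtracting the remaining from the first: starting from the 5.5×13.5 cube, the r=7 cylinder at (1, 0.5) partially overlaps it — only the 38.65 mm² overlap (of its 152.19 mm²) is removed, clipping the outline — boundary = 25.26 mm. Overall, the cross-section is a single solid region. Total boundary length (outer) = 25.26 mm.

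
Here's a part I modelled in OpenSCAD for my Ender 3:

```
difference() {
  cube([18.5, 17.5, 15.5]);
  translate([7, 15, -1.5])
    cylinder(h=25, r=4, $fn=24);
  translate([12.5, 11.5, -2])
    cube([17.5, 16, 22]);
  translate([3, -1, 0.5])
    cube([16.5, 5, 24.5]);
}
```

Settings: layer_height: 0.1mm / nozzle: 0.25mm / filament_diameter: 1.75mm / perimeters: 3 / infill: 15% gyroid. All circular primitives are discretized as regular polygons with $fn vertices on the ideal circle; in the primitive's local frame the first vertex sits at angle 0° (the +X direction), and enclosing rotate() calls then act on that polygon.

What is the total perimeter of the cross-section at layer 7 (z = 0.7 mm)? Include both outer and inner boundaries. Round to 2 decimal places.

83.81 mm

At z = 0.7 mm: the 18.5×17.5 cube contributes its full rectangle (perimeter 72.00 mm); the r=4 cylinder at (7, 15) contributes a regular 24-gon of circumradius 4 (perimeter = 2·24·4.000·sin(180°/24) = 25.06 mm); the 17.5×16 cube at (12.5, 11.5) contributes its full rectangle (perimeter 67.00 mm); the cube at (3, -1) is present — its section is the full 16.5×5 rectangle (perimeter 43.00 mm); Subtracting the remaining from the first: starting from the 18.5×17.5 cube, the r=4 cylinder at (7, 15) partially overlaps it — only the 43.33 mm² overlap (of its 49.69 mm²) is removed, clipping the outline; the 17.5×16 cube at (12.5, 11.5) partially overlaps it — only the 36.00 mm² overlap (of its 280.00 mm²) is removed, clipping the outline; the 16.5×5 cube at (3, -1) partially overlaps it — only the 62.00 mm² overlap (of its 82.50 mm²) is removed, clipping the outline — boundary = 83.81 mm. Overall, the cross-section is a single solid region. Total boundary length (outer) = 83.81 mm.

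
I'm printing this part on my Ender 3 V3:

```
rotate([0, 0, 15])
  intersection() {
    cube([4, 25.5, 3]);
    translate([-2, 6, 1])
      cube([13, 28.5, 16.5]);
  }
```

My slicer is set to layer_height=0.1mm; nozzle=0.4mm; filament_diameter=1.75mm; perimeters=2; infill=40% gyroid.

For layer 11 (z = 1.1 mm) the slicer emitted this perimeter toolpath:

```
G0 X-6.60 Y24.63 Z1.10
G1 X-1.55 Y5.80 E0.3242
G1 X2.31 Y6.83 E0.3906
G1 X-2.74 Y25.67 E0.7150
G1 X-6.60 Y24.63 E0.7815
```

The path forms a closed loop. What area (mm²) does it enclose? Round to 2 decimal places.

Apply the shoelace formula to the sequence of (X, Y) vertices; enclosed area = 77.93 mm².

77.93 mm²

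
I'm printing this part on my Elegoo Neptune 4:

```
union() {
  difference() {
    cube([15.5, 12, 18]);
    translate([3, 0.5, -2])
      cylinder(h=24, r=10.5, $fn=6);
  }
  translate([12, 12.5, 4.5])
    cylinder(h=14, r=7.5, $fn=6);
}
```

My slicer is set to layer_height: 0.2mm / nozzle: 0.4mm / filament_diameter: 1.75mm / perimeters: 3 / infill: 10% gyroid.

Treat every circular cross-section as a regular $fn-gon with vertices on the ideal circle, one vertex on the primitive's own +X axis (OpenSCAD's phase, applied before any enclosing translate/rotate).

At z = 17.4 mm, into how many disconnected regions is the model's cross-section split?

At z = 17.4 mm: the 15.5×12 cube contributes its full rectangle; the r=10.5 cylinder at (3, 0.5) gives a regular 6-gon of circumradius 10.5 (constant along its height); After the difference (first − rest): starting from the 15.5×12 cube, the r=10.5 cylinder at (3, 0.5) partially overlaps it — only the 105.57 mm² overlap (of its 286.44 mm²) is removed, clipping the outline — 1 connected region; the r=7.5 cylinder at (12, 12.5) gives a regular 6-gon of circumradius 7.5 (constant along its height); Taking the union: the regions partially overlap (shared area 46.41 mm²), so overlapping operands fuse into one piece — 1 connected region. The result has 1 disconnected region.

1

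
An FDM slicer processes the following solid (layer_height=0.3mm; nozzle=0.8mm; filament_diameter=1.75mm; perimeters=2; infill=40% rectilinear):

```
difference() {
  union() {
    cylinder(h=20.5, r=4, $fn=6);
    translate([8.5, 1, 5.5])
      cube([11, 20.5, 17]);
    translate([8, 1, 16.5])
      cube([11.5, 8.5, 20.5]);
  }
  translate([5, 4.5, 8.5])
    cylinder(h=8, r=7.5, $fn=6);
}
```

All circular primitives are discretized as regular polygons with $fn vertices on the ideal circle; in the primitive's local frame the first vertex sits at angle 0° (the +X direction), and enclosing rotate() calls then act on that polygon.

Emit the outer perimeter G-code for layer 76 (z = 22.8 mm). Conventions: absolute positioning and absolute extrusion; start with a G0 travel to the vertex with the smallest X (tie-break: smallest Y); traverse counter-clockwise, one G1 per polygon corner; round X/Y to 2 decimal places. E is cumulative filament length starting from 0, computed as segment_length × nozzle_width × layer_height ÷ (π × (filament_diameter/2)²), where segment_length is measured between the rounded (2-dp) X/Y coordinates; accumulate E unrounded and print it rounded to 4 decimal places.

At z = 22.8 mm: the cylinder does not reach this height (z outside [0, 20.5]); the cube at (8.5, 1) is absent (z outside [5.5, 22.5]); the cube at (8, 1) (footprint 11.5×8.5) is included at this height; Merging all regions: only the 11.5×8.5 cube at (8, 1) is present, so the union is just that shape — 1 connected region; the cylinder at (5, 4.5) is absent (z outside [8.5, 16.5]); Subtracting the remaining from the first: none of the subtracted shapes is present at this height, so that combined region is unchanged — 1 connected region. The outline is a single polygon with 4 vertices. Extrusion per mm of travel: 0.8 × 0.3 / (π × 0.875²) = 0.099780. Accumulating E over each segment gives final E = 3.9912.

G0 X8.00 Y1.00 Z22.80
G1 X19.50 Y1.00 E1.1475
G1 X19.50 Y9.50 E1.9956
G1 X8.00 Y9.50 E3.1431
G1 X8.00 Y1.00 E3.9912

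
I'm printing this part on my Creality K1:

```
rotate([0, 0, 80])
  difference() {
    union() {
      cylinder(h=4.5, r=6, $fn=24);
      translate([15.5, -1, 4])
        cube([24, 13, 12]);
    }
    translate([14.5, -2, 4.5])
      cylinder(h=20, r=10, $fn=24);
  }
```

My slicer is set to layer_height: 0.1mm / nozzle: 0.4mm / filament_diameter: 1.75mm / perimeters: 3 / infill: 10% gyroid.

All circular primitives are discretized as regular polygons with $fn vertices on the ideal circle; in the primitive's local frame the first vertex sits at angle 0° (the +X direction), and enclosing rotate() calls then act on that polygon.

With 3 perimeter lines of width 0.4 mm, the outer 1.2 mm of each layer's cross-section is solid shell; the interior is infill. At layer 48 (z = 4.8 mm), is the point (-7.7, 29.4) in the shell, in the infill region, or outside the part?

At z = 4.8 mm: the cylinder does not reach this height (z outside [0, 4.5]); the cube at (15.5, -1) is present — its section is the full 24×13 rectangle; Combining (union): only the 24×13 cube at (15.5, -1) is present, so the union is just that shape — 1 connected region; the r=10 cylinder at (14.5, -2) contributes a regular 24-gon of circumradius 10; Taking the first minus the rest: starting from the result so far, the r=10 cylinder at (14.5, -2) partially overlaps it — only the 58.78 mm² overlap (of its 310.58 mm²) is removed, clipping the outline — 1 connected region; (whole slice rotated 80° about Z — lengths, areas and connectivity unchanged). Overall, the cross-section is a single solid region. Undo the 80° rotation: the query point maps to (27.616, 12.688) in the un-rotated model frame. The nearest boundary edge runs (15.50, 12.00)→(39.50, 12.00); distance from the point to it = 0.69 mm. The point is not inside any of the regions above, so it lies outside the cross-section (0.69 mm from the nearest boundary).

outside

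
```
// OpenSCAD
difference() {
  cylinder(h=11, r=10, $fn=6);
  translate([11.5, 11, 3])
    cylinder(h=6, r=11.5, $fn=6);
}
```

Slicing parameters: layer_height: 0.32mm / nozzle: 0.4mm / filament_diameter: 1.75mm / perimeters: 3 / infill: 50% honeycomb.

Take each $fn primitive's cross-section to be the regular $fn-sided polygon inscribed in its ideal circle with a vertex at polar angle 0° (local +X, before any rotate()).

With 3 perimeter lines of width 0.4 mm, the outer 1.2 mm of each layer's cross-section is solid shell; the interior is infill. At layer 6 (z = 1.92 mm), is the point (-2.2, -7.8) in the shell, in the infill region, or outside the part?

shell

At z = 1.92 mm: the cylinder: section is a regular 6-gon, circumradius r=10; the cylinder at (11.5, 11) is absent (z outside [3, 9]); Subtracting the remaining from the first: none of the subtracted shapes is present at this height, so the r=10 cylinder is unchanged — 1 connected region. Overall, the cross-section is a single solid region. The nearest boundary edge runs (-5.00, -8.66)→(5.00, -8.66); distance from the point to it = 0.86 mm. The point is inside the cross-section, 0.86 mm from the nearest boundary — within the 1.2 mm shell band (3 × 0.4).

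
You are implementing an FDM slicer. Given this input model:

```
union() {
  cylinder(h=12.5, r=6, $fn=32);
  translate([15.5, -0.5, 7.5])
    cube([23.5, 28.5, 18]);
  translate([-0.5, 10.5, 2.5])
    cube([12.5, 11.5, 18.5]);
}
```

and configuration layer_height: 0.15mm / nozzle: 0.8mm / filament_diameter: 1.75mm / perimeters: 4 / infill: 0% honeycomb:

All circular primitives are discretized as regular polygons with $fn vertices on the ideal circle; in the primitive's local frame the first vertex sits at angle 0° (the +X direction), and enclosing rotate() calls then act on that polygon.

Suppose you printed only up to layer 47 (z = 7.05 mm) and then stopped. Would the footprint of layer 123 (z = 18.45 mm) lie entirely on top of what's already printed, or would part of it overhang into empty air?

part overhangs

Compare the two slices. At z = 7.05: the r=6 cylinder contributes a regular 32-gon of circumradius 6 (area = (32/2)·6.000²·sin(360°/32) = 112.37 mm²); the cube at (15.5, -0.5) is not intersected at this z (z outside [7.5, 25.5]); the cube at (-0.5, 10.5) (footprint 12.5×11.5) is included at this height (area 143.75 mm²); Merging all regions: the 2 present regions are separate (no shared area or edge), so areas and boundary lengths simply add and each stays a separate island — area = 256.12 mm². At z = 18.45: the cylinder is absent (z outside [0, 12.5]); the cube at (15.5, -0.5) (footprint 23.5×28.5) is included at this height (area 669.75 mm²); the 12.5×11.5 cube at (-0.5, 10.5) contributes its full rectangle (area 143.75 mm²); Merging all regions: the 2 present regions are separate (no shared area or edge), so areas and boundary lengths simply add and each stays a separate island — area = 813.50 mm². Checking containment: at z = 18.45 the cross-section extends beyond the z = 7.05 cross-section by about 669.75 mm².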